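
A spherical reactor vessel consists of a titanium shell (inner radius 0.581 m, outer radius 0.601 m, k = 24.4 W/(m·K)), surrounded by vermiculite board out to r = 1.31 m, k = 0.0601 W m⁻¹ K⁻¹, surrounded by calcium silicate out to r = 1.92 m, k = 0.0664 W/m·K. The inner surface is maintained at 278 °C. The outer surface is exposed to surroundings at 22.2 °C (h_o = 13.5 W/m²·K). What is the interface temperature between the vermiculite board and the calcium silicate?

T = 72.5 °C

Series thermal resistances, inner to outer:
  R_titanium = (1/0.581 − 1/0.601)/(4πk) = 0.05728/(4π·24.4) = 1.868×10^-4 K/W
  R_vermiculite board = (1/0.601 − 1/1.31)/(4πk) = 0.9005/(4π·0.0601) = 1.192 K/W
  R_calcium silicate = (1/1.31 − 1/1.92)/(4πk) = 0.2425/(4π·0.0664) = 0.2907 K/W
  R_conv,out = 1/(4πr²h) = 1/(4π·1.92²·13.5) = 0.001599 K/W
ΣR = 1.868×10^-4 + 1.192 + 0.2907 + 0.001599 = 1.484 K/W
Q = ΔT/ΣR = (278 °C − 22.2 °C)/1.484 = 172.4 W
From the inner boundary to the vermiculite board/calcium silicate interface, ΣR_partial = 1.192 K/W.
T_interface = T_in − Q·ΣR_partial = 278 °C − (172.4)(1.192) = 72.5 °C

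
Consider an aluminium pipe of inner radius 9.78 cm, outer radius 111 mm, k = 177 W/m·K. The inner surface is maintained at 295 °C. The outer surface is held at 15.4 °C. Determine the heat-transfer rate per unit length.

Q' = 2πk·ΔT/ln(r₂/r₁) = 2π × 177 × 279.6 / ln(0.111/0.0978) = 2.46×10^6 W/m

Q' = 2.46×10^6 W/m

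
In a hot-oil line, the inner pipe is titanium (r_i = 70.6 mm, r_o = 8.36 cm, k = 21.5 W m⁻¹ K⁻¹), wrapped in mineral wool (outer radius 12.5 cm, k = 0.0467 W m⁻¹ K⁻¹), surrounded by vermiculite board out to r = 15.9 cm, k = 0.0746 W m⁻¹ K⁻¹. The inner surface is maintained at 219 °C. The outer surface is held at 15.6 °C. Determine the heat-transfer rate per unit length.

Q' = 108 W/m

Treat each layer as a resistance in series:
  R'_titanium = ln(0.0836/0.0706)/(2πk) = 0.1690/(2π·21.5) = 0.001251 m·K/W
  R'_mineral wool = ln(0.125/0.0836)/(2πk) = 0.4023/(2π·0.0467) = 1.371 m·K/W
  R'_vermiculite board = ln(0.159/0.125)/(2πk) = 0.2406/(2π·0.0746) = 0.5133 m·K/W
ΣR = 0.001251 + 1.371 + 0.5133 = 1.886 m·K/W
Q' = ΔT/ΣR = (219 °C − 15.6 °C)/1.886 = 108 W/m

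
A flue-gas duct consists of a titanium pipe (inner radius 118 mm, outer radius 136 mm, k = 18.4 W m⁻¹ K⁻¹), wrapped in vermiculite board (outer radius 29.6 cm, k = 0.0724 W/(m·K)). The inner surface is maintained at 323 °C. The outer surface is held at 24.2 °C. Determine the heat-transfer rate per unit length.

Series thermal resistances, inner to outer:
  R'_titanium = ln(0.136/0.118)/(2πk) = 0.1420/(2π·18.4) = 0.001228 m·K/W
  R'_vermiculite board = ln(0.296/0.136)/(2πk) = 0.7777/(2π·0.0724) = 1.710 m·K/W
ΣR = 0.001228 + 1.710 = 1.711 m·K/W
Q' = ΔT/ΣR = (323 °C − 24.2 °C)/1.711 = 175 W/m

Q' = 175 W/m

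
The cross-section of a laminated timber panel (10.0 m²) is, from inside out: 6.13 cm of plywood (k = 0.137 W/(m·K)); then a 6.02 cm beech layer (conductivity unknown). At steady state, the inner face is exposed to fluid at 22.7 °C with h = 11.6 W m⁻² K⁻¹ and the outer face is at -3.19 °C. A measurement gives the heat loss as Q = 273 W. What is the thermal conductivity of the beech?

ΣR = ΔT/Q = |22.7 − -3.19|/273 = 0.09484 K/W
Known resistances:
  R_conv,in = 1/(hA) = 1/(11.6·10.0) = 0.008621 K/W
  R_plywood = L/(kA) = 0.0613/(0.137·10.0) = 0.04474 K/W
R_beech = ΣR − ΣR_known = 0.09484 − 0.05336 = 0.04148 K/W
L/(kA) = 0.04148 ⇒ k = 0.0602/(0.04148·10.0) = 0.145 W/m·K

k = 0.145 W/m·K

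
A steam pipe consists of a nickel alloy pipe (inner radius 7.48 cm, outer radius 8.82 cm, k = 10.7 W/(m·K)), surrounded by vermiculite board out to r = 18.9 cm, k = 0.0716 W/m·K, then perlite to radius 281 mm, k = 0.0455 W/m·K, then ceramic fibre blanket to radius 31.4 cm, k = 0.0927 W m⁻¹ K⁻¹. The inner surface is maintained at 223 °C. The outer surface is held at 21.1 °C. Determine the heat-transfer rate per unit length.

Series thermal resistances, inner to outer:
  R'_nickel alloy = ln(0.0882/0.0748)/(2πk) = 0.1648/(2π·10.7) = 0.002451 m·K/W
  R'_vermiculite board = ln(0.189/0.0882)/(2πk) = 0.7621/(2π·0.0716) = 1.694 m·K/W
  R'_perlite = ln(0.281/0.189)/(2πk) = 0.3966/(2π·0.0455) = 1.387 m·K/W
  R'_ceramic fibre blanket = ln(0.314/0.281)/(2πk) = 0.1110/(2π·0.0927) = 0.1906 m·K/W
ΣR = 0.002451 + 1.694 + 1.387 + 0.1906 = 3.274 m·K/W
Q' = ΔT/ΣR = (223 °C − 21.1 °C)/3.274 = 61.7 W/m

Q' = 61.7 W/m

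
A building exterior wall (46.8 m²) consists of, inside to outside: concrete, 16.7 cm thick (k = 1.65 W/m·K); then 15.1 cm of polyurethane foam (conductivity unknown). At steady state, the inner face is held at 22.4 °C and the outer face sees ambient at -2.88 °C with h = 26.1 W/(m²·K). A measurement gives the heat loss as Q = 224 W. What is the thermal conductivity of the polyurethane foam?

ΣR = ΔT/Q = |22.4 − -2.88|/224 = 0.1129 K/W
Known resistances:
  R_concrete = L/(kA) = 0.167/(1.65·46.8) = 0.002163 K/W
  R_conv,out = 1/(hA) = 1/(26.1·46.8) = 8.187×10^-4 K/W
R_polyurethane foam = ΣR − ΣR_known = 0.1129 − 0.002982 = 0.1099 K/W
L/(kA) = 0.1099 ⇒ k = 0.151/(0.1099·46.8) = 0.0294 W/m·K

k = 0.0294 W/m·K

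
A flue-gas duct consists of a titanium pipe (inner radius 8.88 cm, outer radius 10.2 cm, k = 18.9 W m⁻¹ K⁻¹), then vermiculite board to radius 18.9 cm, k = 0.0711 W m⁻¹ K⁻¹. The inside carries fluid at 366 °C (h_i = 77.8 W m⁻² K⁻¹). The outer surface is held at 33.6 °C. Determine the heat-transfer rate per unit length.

Q' = 237 W/m

Series thermal resistances, inner to outer:
  R'_conv,in = 1/(2πr h) = 1/(2π·0.0888·77.8) = 0.02304 m·K/W
  R'_titanium = ln(0.102/0.0888)/(2πk) = 0.1386/(2π·18.9) = 0.001167 m·K/W
  R'_vermiculite board = ln(0.189/0.102)/(2πk) = 0.6168/(2π·0.0711) = 1.381 m·K/W
ΣR = 0.02304 + 0.001167 + 1.381 = 1.405 m·K/W
Q' = ΔT/ΣR = (366 °C − 33.6 °C)/1.405 = 237 W/m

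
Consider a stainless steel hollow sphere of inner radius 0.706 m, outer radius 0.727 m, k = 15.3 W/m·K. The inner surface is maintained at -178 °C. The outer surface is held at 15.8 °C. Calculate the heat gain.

Q = 4πk·ΔT/(1/r₁ − 1/r₂) = 4π × 15.3 × 193.8 / (1/0.706 − 1/0.727) = 9.11×10^5 W

Q = 911 kW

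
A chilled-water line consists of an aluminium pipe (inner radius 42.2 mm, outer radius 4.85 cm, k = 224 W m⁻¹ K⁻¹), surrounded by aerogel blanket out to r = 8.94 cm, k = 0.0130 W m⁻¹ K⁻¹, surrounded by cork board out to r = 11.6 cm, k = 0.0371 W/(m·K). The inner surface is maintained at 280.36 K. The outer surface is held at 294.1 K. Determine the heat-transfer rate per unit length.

Series thermal resistances, inner to outer:
  R'_aluminium = ln(0.0485/0.0422)/(2πk) = 0.1391/(2π·224) = 9.886×10^-5 m·K/W
  R'_aerogel blanket = ln(0.0894/0.0485)/(2πk) = 0.6116/(2π·0.0130) = 7.487 m·K/W
  R'_cork board = ln(0.116/0.0894)/(2πk) = 0.2605/(2π·0.0371) = 1.117 m·K/W
ΣR = 9.886×10^-5 + 7.487 + 1.117 = 8.604 m·K/W
Q' = ΔT/ΣR = (280.36 K − 294.1 K)/8.604 = -1.60 W/m
(Negative Q' ⇒ heat flows inward; heat gain = 1.60 W/m.)

Q' = 1.60 W/m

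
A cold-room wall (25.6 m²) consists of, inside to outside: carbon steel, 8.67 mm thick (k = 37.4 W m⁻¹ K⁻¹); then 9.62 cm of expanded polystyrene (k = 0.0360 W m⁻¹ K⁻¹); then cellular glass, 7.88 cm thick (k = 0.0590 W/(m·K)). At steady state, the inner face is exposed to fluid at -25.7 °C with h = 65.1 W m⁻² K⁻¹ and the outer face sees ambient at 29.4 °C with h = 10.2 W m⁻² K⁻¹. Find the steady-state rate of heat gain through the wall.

Q = 342 W

Treat each layer as a resistance in series:
  R_conv,in = 1/(hA) = 1/(65.1·25.6) = 6.000×10^-4 K/W
  R_carbon steel = L/(kA) = 0.00867/(37.4·25.6) = 9.055×10^-6 K/W
  R_expanded polystyrene = L/(kA) = 0.0962/(0.0360·25.6) = 0.1044 K/W
  R_cellular glass = L/(kA) = 0.0788/(0.0590·25.6) = 0.05217 K/W
  R_conv,out = 1/(hA) = 1/(10.2·25.6) = 0.003830 K/W
ΣR = 6.000×10^-4 + 9.055×10^-6 + 0.1044 + 0.05217 + 0.003830 = 0.1610 K/W
Q = ΔT/ΣR = (-25.7 °C − 29.4 °C)/0.1610 = -342 W
(Negative Q ⇒ heat flows inward; heat gain = 342 W.)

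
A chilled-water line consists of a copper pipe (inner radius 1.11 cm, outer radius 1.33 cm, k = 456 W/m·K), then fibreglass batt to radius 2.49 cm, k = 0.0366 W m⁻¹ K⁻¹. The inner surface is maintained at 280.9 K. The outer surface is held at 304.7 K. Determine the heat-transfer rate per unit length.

Series thermal resistances, inner to outer:
  R'_copper = ln(0.0133/0.0111)/(2πk) = 0.1808/(2π·456) = 6.311×10^-5 m·K/W
  R'_fibreglass batt = ln(0.0249/0.0133)/(2πk) = 0.6271/(2π·0.0366) = 2.727 m·K/W
ΣR = 6.311×10^-5 + 2.727 = 2.727 m·K/W
Q' = ΔT/ΣR = (280.9 K − 304.7 K)/2.727 = -8.73 W/m
(Negative Q' ⇒ heat flows inward; heat gain = 8.73 W/m.)

Q' = 8.73 W/m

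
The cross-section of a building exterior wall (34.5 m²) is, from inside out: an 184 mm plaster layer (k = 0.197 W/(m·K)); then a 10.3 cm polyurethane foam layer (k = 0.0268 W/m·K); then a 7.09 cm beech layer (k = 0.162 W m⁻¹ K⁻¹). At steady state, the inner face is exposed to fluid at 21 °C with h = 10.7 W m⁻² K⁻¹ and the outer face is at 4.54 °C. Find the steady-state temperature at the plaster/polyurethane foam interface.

T = 17.8 °C

Resistance network (inner→outer):
  R_conv,in = 1/(hA) = 1/(10.7·34.5) = 0.002709 K/W
  R_plaster = L/(kA) = 0.184/(0.197·34.5) = 0.02707 K/W
  R_polyurethane foam = L/(kA) = 0.103/(0.0268·34.5) = 0.1114 K/W
  R_beech = L/(kA) = 0.0709/(0.162·34.5) = 0.01269 K/W
ΣR = 0.002709 + 0.02707 + 0.1114 + 0.01269 = 0.1539 K/W
Q = ΔT/ΣR = (21 °C − 4.54 °C)/0.1539 = 107.0 W
From the inner boundary to the plaster/polyurethane foam interface, ΣR_partial = 0.02978 K/W.
T_interface = T_in − Q·ΣR_partial = 21 °C − (107.0)(0.02978) = 17.8 °C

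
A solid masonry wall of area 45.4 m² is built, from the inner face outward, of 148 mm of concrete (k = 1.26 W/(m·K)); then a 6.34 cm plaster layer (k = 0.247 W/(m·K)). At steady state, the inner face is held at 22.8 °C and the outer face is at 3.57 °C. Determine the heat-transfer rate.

Resistance network (inner→outer):
  R_concrete = L/(kA) = 0.148/(1.26·45.4) = 0.002587 K/W
  R_plaster = L/(kA) = 0.0634/(0.247·45.4) = 0.005654 K/W
ΣR = 0.002587 + 0.005654 = 0.008241 K/W
Q = ΔT/ΣR = (22.8 °C − 3.57 °C)/0.008241 = 2330 W

Q = 2330 W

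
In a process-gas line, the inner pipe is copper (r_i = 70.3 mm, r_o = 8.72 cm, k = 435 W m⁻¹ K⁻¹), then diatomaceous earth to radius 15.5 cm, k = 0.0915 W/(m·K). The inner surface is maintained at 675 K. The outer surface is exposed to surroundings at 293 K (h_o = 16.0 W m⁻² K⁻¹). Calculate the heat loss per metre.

Resistance network (inner→outer):
  R'_copper = ln(0.0872/0.0703)/(2πk) = 0.2154/(2π·435) = 7.882×10^-5 m·K/W
  R'_diatomaceous earth = ln(0.155/0.0872)/(2πk) = 0.5752/(2π·0.0915) = 1.001 m·K/W
  R'_conv,out = 1/(2πr h) = 1/(2π·0.155·16.0) = 0.06418 m·K/W
ΣR = 7.882×10^-5 + 1.001 + 0.06418 = 1.065 m·K/W
Q' = ΔT/ΣR = (675 K − 293 K)/1.065 = 359 W/m

Q' = 359 W/m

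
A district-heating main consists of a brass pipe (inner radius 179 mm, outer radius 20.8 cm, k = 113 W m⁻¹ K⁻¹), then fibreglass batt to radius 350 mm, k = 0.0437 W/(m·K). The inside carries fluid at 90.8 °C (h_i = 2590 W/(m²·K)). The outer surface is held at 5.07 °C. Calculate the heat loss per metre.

Treat each layer as a resistance in series:
  R'_conv,in = 1/(2πr h) = 1/(2π·0.179·2590) = 3.433×10^-4 m·K/W
  R'_brass = ln(0.208/0.179)/(2πk) = 0.1502/(2π·113) = 2.115×10^-4 m·K/W
  R'_fibreglass batt = ln(0.350/0.208)/(2πk) = 0.5204/(2π·0.0437) = 1.895 m·K/W
ΣR = 3.433×10^-4 + 2.115×10^-4 + 1.895 = 1.896 m·K/W
Q' = ΔT/ΣR = (90.8 °C − 5.07 °C)/1.896 = 45.2 W/m

Q' = 45.2 W/m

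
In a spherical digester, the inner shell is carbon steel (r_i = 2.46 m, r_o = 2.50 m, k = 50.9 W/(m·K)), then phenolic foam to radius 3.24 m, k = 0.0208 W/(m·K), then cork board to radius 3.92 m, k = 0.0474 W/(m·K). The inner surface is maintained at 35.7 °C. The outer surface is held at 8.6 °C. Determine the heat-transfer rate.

Resistance network (inner→outer):
  R_carbon steel = (1/2.46 − 1/2.50)/(4πk) = 0.006504/(4π·50.9) = 1.017×10^-5 K/W
  R_phenolic foam = (1/2.50 − 1/3.24)/(4πk) = 0.09136/(4π·0.0208) = 0.3495 K/W
  R_cork board = (1/3.24 − 1/3.92)/(4πk) = 0.05354/(4π·0.0474) = 0.08989 K/W
ΣR = 1.017×10^-5 + 0.3495 + 0.08989 = 0.4394 K/W
Q = ΔT/ΣR = (35.7 °C − 8.6 °C)/0.4394 = 61.7 W

Q = 61.7 W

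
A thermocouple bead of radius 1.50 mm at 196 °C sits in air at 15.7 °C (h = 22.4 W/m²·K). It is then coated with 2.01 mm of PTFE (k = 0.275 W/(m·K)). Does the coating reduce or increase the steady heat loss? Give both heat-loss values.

Critical radius for a sphere: r_cr = 2k/h = 0.0246 m = 2.46 cm.
Outer radius after coating: r₂ = 0.00150 + 0.00201 = 0.00351 m.
Since r₁ < r_cr and r₂ ≤ r_cr, the coating moves toward the maximum at r_cr — heat loss rises.
Bare: R = 1/(4πr₁²h) = 1579 K/W; Q = 180.3/1579 = 0.114 W.
Coated: R = R_cond + R_conv = 398.8 K/W; Q = 180.3/398.8 = 0.452 W.

increases: 0.114 → 0.452 W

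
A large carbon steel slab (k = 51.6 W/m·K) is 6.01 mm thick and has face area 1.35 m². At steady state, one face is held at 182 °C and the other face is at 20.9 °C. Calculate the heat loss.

Q = 1870 kW

Q = kA·ΔT/L = 51.6 × 1.35 × |182 °C − 20.9 °C| / 0.00601 = 1.87×10^6 W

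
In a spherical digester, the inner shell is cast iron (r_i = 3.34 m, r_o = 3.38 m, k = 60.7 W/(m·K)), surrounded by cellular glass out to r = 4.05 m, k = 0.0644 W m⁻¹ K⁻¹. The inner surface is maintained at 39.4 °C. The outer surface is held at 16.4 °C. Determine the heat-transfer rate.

Q = 380 W

Treat each layer as a resistance in series:
  R_cast iron = (1/3.34 − 1/3.38)/(4πk) = 0.003543/(4π·60.7) = 4.645×10^-6 K/W
  R_cellular glass = (1/3.38 − 1/4.05)/(4πk) = 0.04894/(4π·0.0644) = 0.06048 K/W
ΣR = 4.645×10^-6 + 0.06048 = 0.06048 K/W
Q = ΔT/ΣR = (39.4 °C − 16.4 °C)/0.06048 = 380 W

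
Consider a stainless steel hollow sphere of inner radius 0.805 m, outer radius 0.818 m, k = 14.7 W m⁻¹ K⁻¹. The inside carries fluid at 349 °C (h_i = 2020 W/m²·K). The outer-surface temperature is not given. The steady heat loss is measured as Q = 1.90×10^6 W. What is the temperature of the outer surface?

T_out = 30.4 °C

Series resistances:
  R_conv,in = 1/(4πr²h) = 1/(4π·0.805²·2020) = 6.079×10^-5 K/W
  R_stainless steel = (1/0.805 − 1/0.818)/(4πk) = 0.01974/(4π·14.7) = 1.069×10^-4 K/W
ΣR = 1.677×10^-4 K/W
ΔT = Q·ΣR = 1.90×10^6 × 1.677×10^-4 = 318.6 K
Heat flows outward, so T_out = T_in − ΔT = 349 − 318.6 = 30.4 °C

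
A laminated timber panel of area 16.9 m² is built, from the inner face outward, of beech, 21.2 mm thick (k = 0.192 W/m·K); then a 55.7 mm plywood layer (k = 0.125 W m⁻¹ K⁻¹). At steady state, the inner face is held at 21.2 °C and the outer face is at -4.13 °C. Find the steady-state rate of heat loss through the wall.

Treat each layer as a resistance in series:
  R_beech = L/(kA) = 0.0212/(0.192·16.9) = 0.006534 K/W
  R_plywood = L/(kA) = 0.0557/(0.125·16.9) = 0.02637 K/W
ΣR = 0.006534 + 0.02637 = 0.03290 K/W
Q = ΔT/ΣR = (21.2 °C − -4.13 °C)/0.03290 = 770 W

Q = 770 W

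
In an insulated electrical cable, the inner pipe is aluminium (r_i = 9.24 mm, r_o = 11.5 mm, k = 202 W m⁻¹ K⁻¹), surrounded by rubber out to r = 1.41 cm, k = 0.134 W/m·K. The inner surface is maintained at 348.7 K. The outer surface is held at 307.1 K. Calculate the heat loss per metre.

Series thermal resistances, inner to outer:
  R'_aluminium = ln(0.0115/0.00924)/(2πk) = 0.2188/(2π·202) = 1.724×10^-4 m·K/W
  R'_rubber = ln(0.0141/0.0115)/(2πk) = 0.2038/(2π·0.134) = 0.2421 m·K/W
ΣR = 1.724×10^-4 + 0.2421 = 0.2423 m·K/W
Q' = ΔT/ΣR = (348.7 K − 307.1 K)/0.2423 = 172 W/m

Q' = 172 W/m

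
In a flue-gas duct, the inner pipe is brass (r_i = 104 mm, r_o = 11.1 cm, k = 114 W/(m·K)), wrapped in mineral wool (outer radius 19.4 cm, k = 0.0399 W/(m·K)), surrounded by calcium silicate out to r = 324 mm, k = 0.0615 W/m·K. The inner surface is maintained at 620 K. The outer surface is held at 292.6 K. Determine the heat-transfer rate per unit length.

Resistance network (inner→outer):
  R'_brass = ln(0.111/0.104)/(2πk) = 0.06514/(2π·114) = 9.094×10^-5 m·K/W
  R'_mineral wool = ln(0.194/0.111)/(2πk) = 0.5583/(2π·0.0399) = 2.227 m·K/W
  R'_calcium silicate = ln(0.324/0.194)/(2πk) = 0.5129/(2π·0.0615) = 1.327 m·K/W
ΣR = 9.094×10^-5 + 2.227 + 1.327 = 3.554 m·K/W
Q' = ΔT/ΣR = (620 K − 292.6 K)/3.554 = 92.1 W/m

Q' = 92.1 W/m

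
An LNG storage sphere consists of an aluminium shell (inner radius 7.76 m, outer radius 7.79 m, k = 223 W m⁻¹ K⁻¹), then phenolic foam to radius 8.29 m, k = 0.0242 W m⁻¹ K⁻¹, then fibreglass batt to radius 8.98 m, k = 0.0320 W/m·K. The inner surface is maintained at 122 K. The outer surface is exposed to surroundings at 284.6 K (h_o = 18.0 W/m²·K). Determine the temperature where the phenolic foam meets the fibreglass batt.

T = 207.2 K

Series thermal resistances, inner to outer:
  R_aluminium = (1/7.76 − 1/7.79)/(4πk) = 4.963×10^-4/(4π·223) = 1.771×10^-7 K/W
  R_phenolic foam = (1/7.79 − 1/8.29)/(4πk) = 0.007742/(4π·0.0242) = 0.02546 K/W
  R_fibreglass batt = (1/8.29 − 1/8.98)/(4πk) = 0.009269/(4π·0.0320) = 0.02305 K/W
  R_conv,out = 1/(4πr²h) = 1/(4π·8.98²·18.0) = 5.482×10^-5 K/W
ΣR = 1.771×10^-7 + 0.02546 + 0.02305 + 5.482×10^-5 = 0.04856 K/W
Q = ΔT/ΣR = (122 K − 284.6 K)/0.04856 = -3348 W
From the inner boundary to the phenolic foam/fibreglass batt interface, ΣR_partial = 0.02546 K/W.
T_interface = T_in − Q·ΣR_partial = 122 K − (-3348)(0.02546) = 207.2 K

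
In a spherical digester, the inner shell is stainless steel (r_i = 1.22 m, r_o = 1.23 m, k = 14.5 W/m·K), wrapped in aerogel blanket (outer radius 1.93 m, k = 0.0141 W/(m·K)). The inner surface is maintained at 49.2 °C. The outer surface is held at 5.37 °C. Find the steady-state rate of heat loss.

Treat each layer as a resistance in series:
  R_stainless steel = (1/1.22 − 1/1.23)/(4πk) = 0.006664/(4π·14.5) = 3.657×10^-5 K/W
  R_aerogel blanket = (1/1.23 − 1/1.93)/(4πk) = 0.2949/(4π·0.0141) = 1.664 K/W
ΣR = 3.657×10^-5 + 1.664 = 1.664 K/W
Q = ΔT/ΣR = (49.2 °C − 5.37 °C)/1.664 = 26.3 W

Q = 26.3 W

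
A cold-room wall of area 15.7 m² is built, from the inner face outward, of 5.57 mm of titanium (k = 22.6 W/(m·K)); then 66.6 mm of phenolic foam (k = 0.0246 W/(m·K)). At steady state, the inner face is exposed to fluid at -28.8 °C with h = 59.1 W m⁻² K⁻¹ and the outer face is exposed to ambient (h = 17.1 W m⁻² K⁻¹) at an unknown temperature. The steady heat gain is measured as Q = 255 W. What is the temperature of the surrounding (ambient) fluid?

Sum the resistances:
  R_conv,in = 1/(hA) = 1/(59.1·15.7) = 0.001078 K/W
  R_titanium = L/(kA) = 0.00557/(22.6·15.7) = 1.570×10^-5 K/W
  R_phenolic foam = L/(kA) = 0.0666/(0.0246·15.7) = 0.1724 K/W
  R_conv,out = 1/(hA) = 1/(17.1·15.7) = 0.003725 K/W
ΣR = 0.1773 K/W
ΔT = Q·ΣR = 255 × 0.1773 = 45.21 K
Heat flows inward, so T_out = T_in + ΔT = -28.8 + 45.21 = 16.4 °C

T_out = 16.4 °C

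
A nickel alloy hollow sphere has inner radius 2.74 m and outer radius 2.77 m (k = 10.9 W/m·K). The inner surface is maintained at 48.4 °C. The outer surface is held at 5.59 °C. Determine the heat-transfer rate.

Q = 1480 kW

Q = 4πk·ΔT/(1/r₁ − 1/r₂) = 4π × 10.9 × 42.81 / (1/2.74 − 1/2.77) = 1.48×10^6 W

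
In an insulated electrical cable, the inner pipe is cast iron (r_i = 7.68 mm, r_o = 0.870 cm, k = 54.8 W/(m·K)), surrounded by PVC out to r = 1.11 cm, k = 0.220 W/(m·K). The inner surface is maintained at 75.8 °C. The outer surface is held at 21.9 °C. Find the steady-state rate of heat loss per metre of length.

Q' = 305 W/m

Treat each layer as a resistance in series:
  R'_cast iron = ln(0.00870/0.00768)/(2πk) = 0.1247/(2π·54.8) = 3.622×10^-4 m·K/W
  R'_PVC = ln(0.0111/0.00870)/(2πk) = 0.2436/(2π·0.220) = 0.1762 m·K/W
ΣR = 3.622×10^-4 + 0.1762 = 0.1766 m·K/W
Q' = ΔT/ΣR = (75.8 °C − 21.9 °C)/0.1766 = 305 W/m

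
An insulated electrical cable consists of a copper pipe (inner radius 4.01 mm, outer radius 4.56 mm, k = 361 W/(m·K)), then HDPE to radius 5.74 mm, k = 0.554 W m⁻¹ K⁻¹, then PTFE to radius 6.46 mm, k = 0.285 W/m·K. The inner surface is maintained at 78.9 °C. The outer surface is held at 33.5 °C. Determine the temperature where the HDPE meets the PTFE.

Treat each layer as a resistance in series:
  R'_copper = ln(0.00456/0.00401)/(2πk) = 0.1285/(2π·361) = 5.667×10^-5 m·K/W
  R'_HDPE = ln(0.00574/0.00456)/(2πk) = 0.2301/(2π·0.554) = 0.06611 m·K/W
  R'_PTFE = ln(0.00646/0.00574)/(2πk) = 0.1182/(2π·0.285) = 0.06599 m·K/W
ΣR = 5.667×10^-5 + 0.06611 + 0.06599 = 0.1322 m·K/W
Q' = ΔT/ΣR = (78.9 °C − 33.5 °C)/0.1322 = 343.4 W/m
From the inner boundary to the HDPE/PTFE interface, ΣR_partial = 0.06617 m·K/W.
T_interface = T_in − Q'·ΣR_partial = 78.9 °C − (343.4)(0.06617) = 56.2 °C

T = 56.2 °C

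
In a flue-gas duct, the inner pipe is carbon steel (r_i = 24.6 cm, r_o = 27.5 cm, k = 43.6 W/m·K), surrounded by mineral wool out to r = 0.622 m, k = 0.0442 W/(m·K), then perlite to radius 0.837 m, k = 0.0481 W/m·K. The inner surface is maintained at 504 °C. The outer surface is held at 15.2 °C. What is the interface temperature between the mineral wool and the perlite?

Resistance network (inner→outer):
  R'_carbon steel = ln(0.275/0.246)/(2πk) = 0.1114/(2π·43.6) = 4.068×10^-4 m·K/W
  R'_mineral wool = ln(0.622/0.275)/(2πk) = 0.8162/(2π·0.0442) = 2.939 m·K/W
  R'_perlite = ln(0.837/0.622)/(2πk) = 0.2969/(2π·0.0481) = 0.9823 m·K/W
ΣR = 4.068×10^-4 + 2.939 + 0.9823 = 3.922 m·K/W
Q' = ΔT/ΣR = (504 °C − 15.2 °C)/3.922 = 124.6 W/m
From the inner boundary to the mineral wool/perlite interface, ΣR_partial = 2.939 m·K/W.
T_interface = T_in − Q'·ΣR_partial = 504 °C − (124.6)(2.939) = 138 °C

T = 138 °C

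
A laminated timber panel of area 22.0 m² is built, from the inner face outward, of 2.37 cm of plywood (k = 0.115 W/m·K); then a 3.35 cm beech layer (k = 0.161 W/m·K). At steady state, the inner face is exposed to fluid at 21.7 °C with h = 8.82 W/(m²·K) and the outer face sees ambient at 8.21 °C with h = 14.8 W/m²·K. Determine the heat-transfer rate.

Q = 499 W

Resistance network (inner→outer):
  R_conv,in = 1/(hA) = 1/(8.82·22.0) = 0.005154 K/W
  R_plywood = L/(kA) = 0.0237/(0.115·22.0) = 0.009368 K/W
  R_beech = L/(kA) = 0.0335/(0.161·22.0) = 0.009458 K/W
  R_conv,out = 1/(hA) = 1/(14.8·22.0) = 0.003071 K/W
ΣR = 0.005154 + 0.009368 + 0.009458 + 0.003071 = 0.02705 K/W
Q = ΔT/ΣR = (21.7 °C − 8.21 °C)/0.02705 = 499 W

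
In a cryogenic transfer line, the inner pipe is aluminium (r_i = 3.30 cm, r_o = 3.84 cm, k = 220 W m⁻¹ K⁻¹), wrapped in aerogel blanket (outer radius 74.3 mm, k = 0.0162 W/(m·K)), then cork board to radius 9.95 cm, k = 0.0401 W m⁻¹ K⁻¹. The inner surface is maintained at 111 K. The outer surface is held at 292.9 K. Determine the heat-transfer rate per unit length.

Resistance network (inner→outer):
  R'_aluminium = ln(0.0384/0.0330)/(2πk) = 0.1515/(2π·220) = 1.096×10^-4 m·K/W
  R'_aerogel blanket = ln(0.0743/0.0384)/(2πk) = 0.6601/(2π·0.0162) = 6.485 m·K/W
  R'_cork board = ln(0.0995/0.0743)/(2πk) = 0.2920/(2π·0.0401) = 1.159 m·K/W
ΣR = 1.096×10^-4 + 6.485 + 1.159 = 7.644 m·K/W
Q' = ΔT/ΣR = (111 K − 292.9 K)/7.644 = -23.8 W/m
(Negative Q' ⇒ heat flows inward; heat gain = 23.8 W/m.)

Q' = 23.8 W/m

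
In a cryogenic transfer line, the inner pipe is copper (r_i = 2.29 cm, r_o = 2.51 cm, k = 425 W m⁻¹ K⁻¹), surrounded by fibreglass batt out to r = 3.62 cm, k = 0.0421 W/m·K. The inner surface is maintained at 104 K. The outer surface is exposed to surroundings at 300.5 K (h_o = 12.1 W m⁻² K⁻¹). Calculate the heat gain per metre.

Treat each layer as a resistance in series:
  R'_copper = ln(0.0251/0.0229)/(2πk) = 0.09173/(2π·425) = 3.435×10^-5 m·K/W
  R'_fibreglass batt = ln(0.0362/0.0251)/(2πk) = 0.3662/(2π·0.0421) = 1.384 m·K/W
  R'_conv,out = 1/(2πr h) = 1/(2π·0.0362·12.1) = 0.3634 m·K/W
ΣR = 3.435×10^-5 + 1.384 + 0.3634 = 1.747 m·K/W
Q' = ΔT/ΣR = (104 K − 300.5 K)/1.747 = -112 W/m
(Negative Q' ⇒ heat flows inward; heat gain = 112 W/m.)

Q' = 112 W/m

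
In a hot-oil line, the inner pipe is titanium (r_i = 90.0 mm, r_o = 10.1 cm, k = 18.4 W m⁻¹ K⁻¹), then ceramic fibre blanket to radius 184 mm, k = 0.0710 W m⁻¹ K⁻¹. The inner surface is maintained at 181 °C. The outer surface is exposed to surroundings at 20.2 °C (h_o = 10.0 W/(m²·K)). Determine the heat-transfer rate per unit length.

Series thermal resistances, inner to outer:
  R'_titanium = ln(0.101/0.0900)/(2πk) = 0.1153/(2π·18.4) = 9.974×10^-4 m·K/W
  R'_ceramic fibre blanket = ln(0.184/0.101)/(2πk) = 0.5998/(2π·0.0710) = 1.345 m·K/W
  R'_conv,out = 1/(2πr h) = 1/(2π·0.184·10.0) = 0.08650 m·K/W
ΣR = 9.974×10^-4 + 1.345 + 0.08650 = 1.432 m·K/W
Q' = ΔT/ΣR = (181 °C − 20.2 °C)/1.432 = 112 W/m

Q' = 112 W/m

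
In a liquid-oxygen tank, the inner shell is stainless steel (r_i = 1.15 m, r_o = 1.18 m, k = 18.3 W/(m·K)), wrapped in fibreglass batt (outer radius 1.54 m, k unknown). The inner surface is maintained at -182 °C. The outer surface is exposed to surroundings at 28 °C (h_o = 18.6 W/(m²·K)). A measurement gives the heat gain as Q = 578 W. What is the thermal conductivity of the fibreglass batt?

k = 0.0436 W/m·K

ΣR = ΔT/Q = |-182 − 28|/578 = 0.3633 K/W
Known resistances:
  R_stainless steel = (1/1.15 − 1/1.18)/(4πk) = 0.02211/(4π·18.3) = 9.613×10^-5 K/W
  R_conv,out = 1/(4πr²h) = 1/(4π·1.54²·18.6) = 0.001804 K/W
R_fibreglass batt = ΣR − ΣR_known = 0.3633 − 0.001900 = 0.3614 K/W
(1/r₁−1/r₂)/(4πk) = 0.3614 ⇒ k = 0.1981/(4π·0.3614) = 0.0436 W/m·K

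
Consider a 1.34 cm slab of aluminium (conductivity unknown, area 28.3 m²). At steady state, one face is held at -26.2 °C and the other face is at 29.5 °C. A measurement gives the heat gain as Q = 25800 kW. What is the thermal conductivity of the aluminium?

k = 219 W/m·K

ΣR = ΔT/Q = |-26.2 − 29.5|/2.58×10^7 = 2.159×10^-6 K/W
L/(kA) = 2.159×10^-6 ⇒ k = 0.0134/(2.159×10^-6·28.3) = 219 W/m·K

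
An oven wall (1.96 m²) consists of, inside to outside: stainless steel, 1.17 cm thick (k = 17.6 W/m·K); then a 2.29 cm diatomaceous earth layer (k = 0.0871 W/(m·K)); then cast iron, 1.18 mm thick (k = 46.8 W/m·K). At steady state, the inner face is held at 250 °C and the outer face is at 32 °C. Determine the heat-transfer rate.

Q = 1620 W

Resistance network (inner→outer):
  R_stainless steel = L/(kA) = 0.0117/(17.6·1.96) = 3.392×10^-4 K/W
  R_diatomaceous earth = L/(kA) = 0.0229/(0.0871·1.96) = 0.1341 K/W
  R_cast iron = L/(kA) = 0.00118/(46.8·1.96) = 1.286×10^-5 K/W
ΣR = 3.392×10^-4 + 0.1341 + 1.286×10^-5 = 0.1345 K/W
Q = ΔT/ΣR = (250 °C − 32 °C)/0.1345 = 1620 W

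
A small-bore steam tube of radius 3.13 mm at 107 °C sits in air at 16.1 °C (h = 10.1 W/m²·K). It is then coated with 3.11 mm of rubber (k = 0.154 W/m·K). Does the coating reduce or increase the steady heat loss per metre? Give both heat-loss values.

increases: 18.1 → 28.1 W/m

Critical radius for a cylinder: r_cr = k/h = 0.0152 m = 1.52 cm.
Outer radius after coating: r₂ = 0.00313 + 0.00311 = 0.00624 m.
Since r₁ < r_cr and r₂ ≤ r_cr, the coating moves toward the maximum at r_cr — heat loss rises.
Bare: R = 1/(2πr₁h) = 5.034 m·K/W; Q = 90.9/5.034 = 18.1 W/m.
Coated: R = R_cond + R_conv = 3.238 m·K/W; Q = 90.9/3.238 = 28.1 W/m.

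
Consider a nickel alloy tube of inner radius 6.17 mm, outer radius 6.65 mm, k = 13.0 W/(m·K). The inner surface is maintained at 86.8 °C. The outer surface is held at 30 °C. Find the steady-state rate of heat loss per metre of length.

Q' = 61.9 kW/m

Q' = 2πk·ΔT/ln(r₂/r₁) = 2π × 13.0 × 56.8 / ln(0.00665/0.00617) = 61900 W/m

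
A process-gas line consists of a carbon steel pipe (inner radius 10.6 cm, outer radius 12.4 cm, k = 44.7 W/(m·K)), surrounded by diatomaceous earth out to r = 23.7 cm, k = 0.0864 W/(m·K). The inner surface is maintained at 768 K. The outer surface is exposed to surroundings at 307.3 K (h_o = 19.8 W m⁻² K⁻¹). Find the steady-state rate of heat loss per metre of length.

Q' = 375 W/m

Resistance network (inner→outer):
  R'_carbon steel = ln(0.124/0.106)/(2πk) = 0.1568/(2π·44.7) = 5.584×10^-4 m·K/W
  R'_diatomaceous earth = ln(0.237/0.124)/(2πk) = 0.6478/(2π·0.0864) = 1.193 m·K/W
  R'_conv,out = 1/(2πr h) = 1/(2π·0.237·19.8) = 0.03392 m·K/W
ΣR = 5.584×10^-4 + 1.193 + 0.03392 = 1.227 m·K/W
Q' = ΔT/ΣR = (768 K − 307.3 K)/1.227 = 375 W/m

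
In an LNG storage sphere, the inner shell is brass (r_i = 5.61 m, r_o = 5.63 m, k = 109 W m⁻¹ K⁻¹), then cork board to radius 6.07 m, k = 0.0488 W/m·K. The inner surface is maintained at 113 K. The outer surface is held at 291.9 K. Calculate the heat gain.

Q = 8520 W

Series thermal resistances, inner to outer:
  R_brass = (1/5.61 − 1/5.63)/(4πk) = 6.332×10^-4/(4π·109) = 4.623×10^-7 K/W
  R_cork board = (1/5.63 − 1/6.07)/(4πk) = 0.01288/(4π·0.0488) = 0.02100 K/W
ΣR = 4.623×10^-7 + 0.02100 = 0.02100 K/W
Q = ΔT/ΣR = (113 K − 291.9 K)/0.02100 = -8520 W
(Negative Q ⇒ heat flows inward; heat gain = 8520 W.)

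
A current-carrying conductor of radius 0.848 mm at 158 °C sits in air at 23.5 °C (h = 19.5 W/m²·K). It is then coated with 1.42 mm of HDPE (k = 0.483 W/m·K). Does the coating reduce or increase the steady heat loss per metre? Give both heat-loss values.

increases: 14.0 → 34.3 W/m

Critical radius for a cylinder: r_cr = k/h = 0.0248 m = 2.48 cm.
Outer radius after coating: r₂ = 8.48×10^-4 + 0.00142 = 0.002268 m.
Since r₁ < r_cr and r₂ ≤ r_cr, the coating moves toward the maximum at r_cr — heat loss rises.
Bare: R = 1/(2πr₁h) = 9.625 m·K/W; Q = 134.5/9.625 = 14.0 W/m.
Coated: R = R_cond + R_conv = 3.923 m·K/W; Q = 134.5/3.923 = 34.3 W/m.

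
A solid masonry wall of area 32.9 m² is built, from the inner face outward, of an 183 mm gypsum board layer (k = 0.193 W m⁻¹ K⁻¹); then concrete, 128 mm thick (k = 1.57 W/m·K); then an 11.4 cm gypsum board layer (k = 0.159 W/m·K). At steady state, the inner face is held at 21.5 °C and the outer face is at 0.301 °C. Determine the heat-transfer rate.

Q = 399 W

Resistance network (inner→outer):
  R_gypsum board = L/(kA) = 0.183/(0.193·32.9) = 0.02882 K/W
  R_concrete = L/(kA) = 0.128/(1.57·32.9) = 0.002478 K/W
  R_gypsum board = L/(kA) = 0.114/(0.159·32.9) = 0.02179 K/W
ΣR = 0.02882 + 0.002478 + 0.02179 = 0.05309 K/W
Q = ΔT/ΣR = (21.5 °C − 0.301 °C)/0.05309 = 399 W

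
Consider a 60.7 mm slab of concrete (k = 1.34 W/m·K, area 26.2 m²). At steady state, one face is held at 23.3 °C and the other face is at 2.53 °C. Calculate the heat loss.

Q = kA·ΔT/L = 1.34 × 26.2 × |23.3 °C − 2.53 °C| / 0.0607 = 12000 W

Q = 12000 W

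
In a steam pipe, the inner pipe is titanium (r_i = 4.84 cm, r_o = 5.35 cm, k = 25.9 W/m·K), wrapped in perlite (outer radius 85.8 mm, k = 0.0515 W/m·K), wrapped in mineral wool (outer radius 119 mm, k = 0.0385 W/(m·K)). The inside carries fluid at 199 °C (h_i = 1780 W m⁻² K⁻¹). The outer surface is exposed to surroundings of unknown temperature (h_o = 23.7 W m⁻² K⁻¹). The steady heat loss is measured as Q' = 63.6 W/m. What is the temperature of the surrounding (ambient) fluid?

T_out = 16.4 °C

Sum the resistances:
  R'_conv,in = 1/(2πr h) = 1/(2π·0.0484·1780) = 0.001847 m·K/W
  R'_titanium = ln(0.0535/0.0484)/(2πk) = 0.1002/(2π·25.9) = 6.156×10^-4 m·K/W
  R'_perlite = ln(0.0858/0.0535)/(2πk) = 0.4723/(2π·0.0515) = 1.460 m·K/W
  R'_mineral wool = ln(0.119/0.0858)/(2πk) = 0.3271/(2π·0.0385) = 1.352 m·K/W
  R'_conv,out = 1/(2πr h) = 1/(2π·0.119·23.7) = 0.05643 m·K/W
ΣR = 2.871 m·K/W
ΔT = Q'·ΣR = 63.6 × 2.871 = 182.6 K
Heat flows outward, so T_out = T_in − ΔT = 199 − 182.6 = 16.4 °C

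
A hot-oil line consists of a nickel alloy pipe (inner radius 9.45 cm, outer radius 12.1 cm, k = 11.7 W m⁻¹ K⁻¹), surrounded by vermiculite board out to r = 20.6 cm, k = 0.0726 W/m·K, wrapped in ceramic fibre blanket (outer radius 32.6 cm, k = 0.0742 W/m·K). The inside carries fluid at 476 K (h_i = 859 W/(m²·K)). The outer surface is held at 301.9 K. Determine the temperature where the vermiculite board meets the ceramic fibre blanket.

Resistance network (inner→outer):
  R'_conv,in = 1/(2πr h) = 1/(2π·0.0945·859) = 0.001961 m·K/W
  R'_nickel alloy = ln(0.121/0.0945)/(2πk) = 0.2472/(2π·11.7) = 0.003363 m·K/W
  R'_vermiculite board = ln(0.206/0.121)/(2πk) = 0.5321/(2π·0.0726) = 1.166 m·K/W
  R'_ceramic fibre blanket = ln(0.326/0.206)/(2πk) = 0.4590/(2π·0.0742) = 0.9846 m·K/W
ΣR = 0.001961 + 0.003363 + 1.166 + 0.9846 = 2.156 m·K/W
Q' = ΔT/ΣR = (476 K − 301.9 K)/2.156 = 80.75 W/m
From the inner boundary to the vermiculite board/ceramic fibre blanket interface, ΣR_partial = 1.171 m·K/W.
T_interface = T_in − Q'·ΣR_partial = 476 K − (80.75)(1.171) = 381 K

T = 381 K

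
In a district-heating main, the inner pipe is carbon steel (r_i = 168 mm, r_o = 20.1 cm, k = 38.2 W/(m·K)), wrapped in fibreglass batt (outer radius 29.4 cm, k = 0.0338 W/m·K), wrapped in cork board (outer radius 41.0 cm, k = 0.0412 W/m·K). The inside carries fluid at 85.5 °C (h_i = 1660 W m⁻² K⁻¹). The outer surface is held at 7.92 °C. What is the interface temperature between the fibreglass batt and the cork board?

T = 40.3 °C

Treat each layer as a resistance in series:
  R'_conv,in = 1/(2πr h) = 1/(2π·0.168·1660) = 5.707×10^-4 m·K/W
  R'_carbon steel = ln(0.201/0.168)/(2πk) = 0.1793/(2π·38.2) = 7.472×10^-4 m·K/W
  R'_fibreglass batt = ln(0.294/0.201)/(2πk) = 0.3803/(2π·0.0338) = 1.791 m·K/W
  R'_cork board = ln(0.410/0.294)/(2πk) = 0.3326/(2π·0.0412) = 1.285 m·K/W
ΣR = 5.707×10^-4 + 7.472×10^-4 + 1.791 + 1.285 = 3.077 m·K/W
Q' = ΔT/ΣR = (85.5 °C − 7.92 °C)/3.077 = 25.21 W/m
From the inner boundary to the fibreglass batt/cork board interface, ΣR_partial = 1.792 m·K/W.
T_interface = T_in − Q'·ΣR_partial = 85.5 °C − (25.21)(1.792) = 40.3 °C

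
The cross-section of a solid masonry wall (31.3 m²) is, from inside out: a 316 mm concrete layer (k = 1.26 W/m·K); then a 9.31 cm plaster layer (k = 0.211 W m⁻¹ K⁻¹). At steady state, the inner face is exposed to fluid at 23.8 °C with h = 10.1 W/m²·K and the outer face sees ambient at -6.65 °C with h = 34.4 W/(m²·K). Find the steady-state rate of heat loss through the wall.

Treat each layer as a resistance in series:
  R_conv,in = 1/(hA) = 1/(10.1·31.3) = 0.003163 K/W
  R_concrete = L/(kA) = 0.316/(1.26·31.3) = 0.008013 K/W
  R_plaster = L/(kA) = 0.0931/(0.211·31.3) = 0.01410 K/W
  R_conv,out = 1/(hA) = 1/(34.4·31.3) = 9.287×10^-4 K/W
ΣR = 0.003163 + 0.008013 + 0.01410 + 9.287×10^-4 = 0.02620 K/W
Q = ΔT/ΣR = (23.8 °C − -6.65 °C)/0.02620 = 1160 W

Q = 1160 W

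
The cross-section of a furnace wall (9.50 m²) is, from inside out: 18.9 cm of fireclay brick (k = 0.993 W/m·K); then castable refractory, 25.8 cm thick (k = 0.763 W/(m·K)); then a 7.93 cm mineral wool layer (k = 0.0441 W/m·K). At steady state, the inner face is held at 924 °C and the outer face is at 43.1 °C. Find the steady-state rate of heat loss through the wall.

Series thermal resistances, inner to outer:
  R_fireclay brick = L/(kA) = 0.189/(0.993·9.50) = 0.02003 K/W
  R_castable refractory = L/(kA) = 0.258/(0.763·9.50) = 0.03559 K/W
  R_mineral wool = L/(kA) = 0.0793/(0.0441·9.50) = 0.1893 K/W
ΣR = 0.02003 + 0.03559 + 0.1893 = 0.2449 K/W
Q = ΔT/ΣR = (924 °C − 43.1 °C)/0.2449 = 3600 W

Q = 3.60 kW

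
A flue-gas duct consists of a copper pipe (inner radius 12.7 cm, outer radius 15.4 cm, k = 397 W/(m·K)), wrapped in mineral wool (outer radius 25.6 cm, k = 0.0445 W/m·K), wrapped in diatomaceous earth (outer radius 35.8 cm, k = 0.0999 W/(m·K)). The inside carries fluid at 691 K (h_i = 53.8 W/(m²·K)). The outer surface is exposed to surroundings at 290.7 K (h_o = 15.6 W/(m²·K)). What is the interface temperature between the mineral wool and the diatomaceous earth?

T = 384 K

Series thermal resistances, inner to outer:
  R'_conv,in = 1/(2πr h) = 1/(2π·0.127·53.8) = 0.02329 m·K/W
  R'_copper = ln(0.154/0.127)/(2πk) = 0.1928/(2π·397) = 7.728×10^-5 m·K/W
  R'_mineral wool = ln(0.256/0.154)/(2πk) = 0.5082/(2π·0.0445) = 1.818 m·K/W
  R'_diatomaceous earth = ln(0.358/0.256)/(2πk) = 0.3354/(2π·0.0999) = 0.5343 m·K/W
  R'_conv,out = 1/(2πr h) = 1/(2π·0.358·15.6) = 0.02850 m·K/W
ΣR = 0.02329 + 7.728×10^-5 + 1.818 + 0.5343 + 0.02850 = 2.404 m·K/W
Q' = ΔT/ΣR = (691 K − 290.7 K)/2.404 = 166.5 W/m
From the inner boundary to the mineral wool/diatomaceous earth interface, ΣR_partial = 1.841 m·K/W.
T_interface = T_in − Q'·ΣR_partial = 691 K − (166.5)(1.841) = 384 K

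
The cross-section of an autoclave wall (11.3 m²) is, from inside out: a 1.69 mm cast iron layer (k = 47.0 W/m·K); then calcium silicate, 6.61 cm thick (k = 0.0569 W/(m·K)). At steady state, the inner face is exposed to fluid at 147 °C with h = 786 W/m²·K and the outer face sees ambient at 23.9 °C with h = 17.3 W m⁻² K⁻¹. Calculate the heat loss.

Q = 1140 W

Treat each layer as a resistance in series:
  R_conv,in = 1/(hA) = 1/(786·11.3) = 1.126×10^-4 K/W
  R_cast iron = L/(kA) = 0.00169/(47.0·11.3) = 3.182×10^-6 K/W
  R_calcium silicate = L/(kA) = 0.0661/(0.0569·11.3) = 0.1028 K/W
  R_conv,out = 1/(hA) = 1/(17.3·11.3) = 0.005115 K/W
ΣR = 1.126×10^-4 + 3.182×10^-6 + 0.1028 + 0.005115 = 0.1080 K/W
Q = ΔT/ΣR = (147 °C − 23.9 °C)/0.1080 = 1140 W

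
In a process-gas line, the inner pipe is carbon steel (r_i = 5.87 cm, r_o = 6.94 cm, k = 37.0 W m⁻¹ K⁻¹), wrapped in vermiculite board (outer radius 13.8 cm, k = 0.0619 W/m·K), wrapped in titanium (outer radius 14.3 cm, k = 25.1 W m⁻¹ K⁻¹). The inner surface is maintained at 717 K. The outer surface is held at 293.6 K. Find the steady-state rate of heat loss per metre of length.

Treat each layer as a resistance in series:
  R'_carbon steel = ln(0.0694/0.0587)/(2πk) = 0.1674/(2π·37.0) = 7.203×10^-4 m·K/W
  R'_vermiculite board = ln(0.138/0.0694)/(2πk) = 0.6874/(2π·0.0619) = 1.767 m·K/W
  R'_titanium = ln(0.143/0.138)/(2πk) = 0.03559/(2π·25.1) = 2.257×10^-4 m·K/W
ΣR = 7.203×10^-4 + 1.767 + 2.257×10^-4 = 1.768 m·K/W
Q' = ΔT/ΣR = (717 K − 293.6 K)/1.768 = 239 W/m

Q' = 239 W/m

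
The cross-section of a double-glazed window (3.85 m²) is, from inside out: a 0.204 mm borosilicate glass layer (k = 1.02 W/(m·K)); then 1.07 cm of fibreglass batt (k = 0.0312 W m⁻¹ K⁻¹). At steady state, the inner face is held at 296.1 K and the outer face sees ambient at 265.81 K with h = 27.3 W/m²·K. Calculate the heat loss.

Resistance network (inner→outer):
  R_borosilicate glass = L/(kA) = 2.04×10^-4/(1.02·3.85) = 5.195×10^-5 K/W
  R_fibreglass batt = L/(kA) = 0.0107/(0.0312·3.85) = 0.08908 K/W
  R_conv,out = 1/(hA) = 1/(27.3·3.85) = 0.009514 K/W
ΣR = 5.195×10^-5 + 0.08908 + 0.009514 = 0.09865 K/W
Q = ΔT/ΣR = (296.1 K − 265.81 K)/0.09865 = 307 W

Q = 307 W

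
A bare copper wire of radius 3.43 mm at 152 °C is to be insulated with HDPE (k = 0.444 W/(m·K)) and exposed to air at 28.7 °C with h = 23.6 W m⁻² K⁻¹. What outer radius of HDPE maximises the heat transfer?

r_cr = 1.88 cm

For a cylinder, r_cr = k_ins/h = 0.444/23.6 = 0.0188 m = 1.88 cm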